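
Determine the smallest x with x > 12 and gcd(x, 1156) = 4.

16

gcd(x, 1156) = 4 forces 4 | x; write x = 4s. Then gcd(4s, 4·289) = 4·gcd(s, 289), so need gcd(s, 289) = 1.
4s > 12 gives s ≥ 4. The least s ≥ 4 coprime to 289 is 4, so x = 4·4 = 16.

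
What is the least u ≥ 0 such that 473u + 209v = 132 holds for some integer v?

10

gcd(473, 209) = 11 (Euclid: 473 = 2·209 + 55; 209 = 3·55 + 44; 55 = 1·44 + 11; 44 = 4·11 + 0), and 11 | 132.
Extended Euclid: 473·(4) + 209·(-9) = 11. Scale by 12: u₀ = 48.
General solution u = u₀ + 19t; reducing mod 19 gives u = 10 (and v = -22).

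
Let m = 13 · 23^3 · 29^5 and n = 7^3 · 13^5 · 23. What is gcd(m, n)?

min exponent per shared prime: 13 · 23 = 299

299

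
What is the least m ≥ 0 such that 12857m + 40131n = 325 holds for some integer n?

Reduce mod 40131: 12857m ≡ 325 (mod 40131). With g = gcd(12857, 40131) = 13 dividing 325, divide through: 989m ≡ 25 (mod 3087).
Since gcd(989, 3087) = 1, m ≡ 25·(989)⁻¹ ≡ 128 (mod 3087). Smallest non-negative: 128.

128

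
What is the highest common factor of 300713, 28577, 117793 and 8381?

300713 = 7² · 17 · 19²; 28577 = 17 · 41²; 117793 = 13² · 17 · 41; 8381 = 17² · 29
gcd takes min exponent of each prime: 17 = 17

17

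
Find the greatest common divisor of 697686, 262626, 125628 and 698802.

6

697686 = 2 · 3 · 11² · 31²; 262626 = 2 · 3 · 7 · 13² · 37; 125628 = 2² · 3 · 19² · 29; 698802 = 2 · 3 · 13 · 17² · 31
gcd takes min exponent of each prime: 2 · 3 = 6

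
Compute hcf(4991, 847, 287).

7

4991 = 7 · 23 · 31; 847 = 7 · 11²; 287 = 7 · 41
gcd takes min exponent of each prime: 7 = 7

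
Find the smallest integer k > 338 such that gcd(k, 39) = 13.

39 = 13·3. Any k with gcd(k, 39) = 13 is a multiple of 13, say 13s, with s coprime to 3.
Need s > 338/13, so s ≥ 27. First s ≥ 27 with gcd(s, 3) = 1 is s = 28. Thus k = 13·28 = 364.

364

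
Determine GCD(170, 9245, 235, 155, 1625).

170 = 2 · 5 · 17; 9245 = 5 · 43²; 235 = 5 · 47; 155 = 5 · 31; 1625 = 5³ · 13
gcd takes min exponent of each prime: 5 = 5

5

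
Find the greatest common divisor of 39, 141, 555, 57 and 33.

3

gcd(39, 141): 141 = 3·39 + 24; 39 = 1·24 + 15; 24 = 1·15 + 9; 15 = 1·9 + 6; 9 = 1·6 + 3; 6 = 2·3 + 0 → 3
gcd(3, 555): 555 = 185·3 + 0 → 3
gcd(3, 57): 57 = 19·3 + 0 → 3
gcd(3, 33): 33 = 11·3 + 0 → 3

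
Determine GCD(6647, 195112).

1

6647 = 17² · 23
195112 = 2³ · 29³
Common: 1 = 1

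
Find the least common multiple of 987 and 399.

gcd first: 987 = 2·399 + 189; 399 = 2·189 + 21; 189 = 9·21 + 0 → gcd = 21
lcm = 987·399/gcd = 393813/21 = 18753

18753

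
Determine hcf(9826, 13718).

Euclid: 13718 = 1·9826 + 3892; 9826 = 2·3892 + 2042; 3892 = 1·2042 + 1850; 2042 = 1·1850 + 192; 1850 = 9·192 + 122; 192 = 1·122 + 70; 122 = 1·70 + 52; 70 = 1·52 + 18; 52 = 2·18 + 16; 18 = 1·16 + 2; 16 = 8·2 + 0. Last nonzero remainder: 2.

2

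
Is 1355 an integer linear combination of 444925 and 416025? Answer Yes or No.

gcd(444925, 416025): 444925 = 1·416025 + 28900; 416025 = 14·28900 + 11425; 28900 = 2·11425 + 6050; 11425 = 1·6050 + 5375; 6050 = 1·5375 + 675; 5375 = 7·675 + 650; 675 = 1·650 + 25; 650 = 26·25 + 0 → 25
25 does not divide 1355, so a solution does not exist.

No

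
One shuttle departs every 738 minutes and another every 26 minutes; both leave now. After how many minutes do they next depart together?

738 = 2 · 3² · 41; 26 = 2 · 13
max exponents: 2 · 3² · 13 · 41 = 9594

9594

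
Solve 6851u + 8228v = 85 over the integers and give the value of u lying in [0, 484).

Reduce mod 8228: 6851u ≡ 85 (mod 8228). With g = gcd(6851, 8228) = 17 dividing 85, divide through: 403u ≡ 5 (mod 484).
Since gcd(403, 484) = 1, u ≡ 5·(403)⁻¹ ≡ 227 (mod 484). Smallest non-negative: 227.

227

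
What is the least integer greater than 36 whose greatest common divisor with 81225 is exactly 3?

Multiples of 3 above 36: 3·13, 3·14, … . Need the cofactor coprime to 81225/3 = 27075.
Checking s = 13, 14, … the first with gcd(s, 27075) = 1 is s = 13, giving 39.

39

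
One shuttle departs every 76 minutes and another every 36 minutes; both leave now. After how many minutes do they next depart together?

684

76 = 2² · 19; 36 = 2² · 3²
max exponents: 2² · 3² · 19 = 684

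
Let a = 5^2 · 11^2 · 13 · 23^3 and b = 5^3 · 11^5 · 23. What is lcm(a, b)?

3184199715125

max exponent per prime: 5^3 · 11^5 · 13 · 23^3 = 3184199715125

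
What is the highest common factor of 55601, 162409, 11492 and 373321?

169

gcd(55601, 162409): 162409 = 2·55601 + 51207; 55601 = 1·51207 + 4394; 51207 = 11·4394 + 2873; 4394 = 1·2873 + 1521; 2873 = 1·1521 + 1352; 1521 = 1·1352 + 169; 1352 = 8·169 + 0 → 169
gcd(169, 11492): 11492 = 68·169 + 0 → 169
gcd(169, 373321): 373321 = 2209·169 + 0 → 169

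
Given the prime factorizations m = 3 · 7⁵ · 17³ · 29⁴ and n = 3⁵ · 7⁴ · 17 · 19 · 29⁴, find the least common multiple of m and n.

269642801305098207

max exponent per prime: 3⁵ · 7⁵ · 17³ · 19 · 29⁴ = 269642801305098207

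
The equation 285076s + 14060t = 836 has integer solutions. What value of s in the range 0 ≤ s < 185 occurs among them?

51

Reduce mod 14060: 285076s ≡ 836 (mod 14060). With g = gcd(285076, 14060) = 76 dividing 836, divide through: 3751s ≡ 11 (mod 185).
Since gcd(3751, 185) = 1, s ≡ 11·(3751)⁻¹ ≡ 51 (mod 185). Smallest non-negative: 51.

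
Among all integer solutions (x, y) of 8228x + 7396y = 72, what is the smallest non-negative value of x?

409

gcd(8228, 7396) = 4 (Euclid: 8228 = 1·7396 + 832; 7396 = 8·832 + 740; 832 = 1·740 + 92; 740 = 8·92 + 4; 92 = 23·4 + 0), and 4 | 72.
Extended Euclid: 8228·(-80) + 7396·(89) = 4. Scale by 18: x₀ = -1440.
General solution x = x₀ + 1849t; reducing mod 1849 gives x = 409 (and y = -455).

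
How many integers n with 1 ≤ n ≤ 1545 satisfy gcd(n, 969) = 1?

919

969 = 3·17·19. Inclusion–exclusion on these primes:
1545 − ⌊1545/3⌋ − ⌊1545/17⌋ − ⌊1545/19⌋ + ⌊1545/51⌋ + ⌊1545/57⌋ + ⌊1545/323⌋ − ⌊1545/969⌋ = 919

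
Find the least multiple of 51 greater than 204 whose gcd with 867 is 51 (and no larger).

867 = 51·17. Any k with gcd(k, 867) = 51 is a multiple of 51, say 51s, with s coprime to 17.
Need s > 204/51, so s ≥ 5. First s ≥ 5 with gcd(s, 17) = 1 is s = 5. Thus k = 51·5 = 255.

255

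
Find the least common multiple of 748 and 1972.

21692

gcd first: 1972 = 2·748 + 476; 748 = 1·476 + 272; 476 = 1·272 + 204; 272 = 1·204 + 68; 204 = 3·68 + 0 → gcd = 68
lcm = 748·1972/gcd = 1475056/68 = 21692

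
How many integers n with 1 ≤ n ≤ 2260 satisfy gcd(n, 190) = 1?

190 = 2·5·19. Inclusion–exclusion on these primes:
2260 − ⌊2260/2⌋ − ⌊2260/5⌋ − ⌊2260/19⌋ + ⌊2260/10⌋ + ⌊2260/38⌋ + ⌊2260/95⌋ − ⌊2260/190⌋ = 857

857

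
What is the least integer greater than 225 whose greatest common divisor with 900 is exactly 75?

Multiples of 75 above 225: 75·4, 75·5, … . Need the cofactor coprime to 900/75 = 12.
Checking s = 4, 5, … the first with gcd(s, 12) = 1 is s = 5, giving 375.

375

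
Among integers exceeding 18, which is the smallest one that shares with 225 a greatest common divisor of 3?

21

225 = 3·75. Any x with gcd(x, 225) = 3 is a multiple of 3, say 3s, with s coprime to 75.
Need s > 18/3, so s ≥ 7. First s ≥ 7 with gcd(s, 75) = 1 is s = 7. Thus x = 3·7 = 21.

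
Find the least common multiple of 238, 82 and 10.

48790

lcm(238, 82) = 238·82/gcd = 19516/2 = 9758
lcm(9758, 10) = 9758·10/gcd = 97580/2 = 48790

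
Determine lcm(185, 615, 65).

185 = 5 · 37; 615 = 3 · 5 · 41; 65 = 5 · 13
lcm takes max exponent of each prime: 3 · 5 · 13 · 37 · 41 = 295815

295815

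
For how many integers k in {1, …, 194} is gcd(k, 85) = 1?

147

85 = 5·17. Inclusion–exclusion on these primes:
194 − ⌊194/5⌋ − ⌊194/17⌋ + ⌊194/85⌋ = 147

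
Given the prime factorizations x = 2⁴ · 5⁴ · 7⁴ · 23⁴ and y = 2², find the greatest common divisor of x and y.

4

min exponent per shared prime: 2² = 4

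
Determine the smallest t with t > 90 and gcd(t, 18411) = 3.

18411 = 3·6137. Any t with gcd(t, 18411) = 3 is a multiple of 3, say 3s, with s coprime to 6137.
Need s > 90/3, so s ≥ 31. First s ≥ 31 with gcd(s, 6137) = 1 is s = 31. Thus t = 3·31 = 93.

93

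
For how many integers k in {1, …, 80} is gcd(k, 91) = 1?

63

Prime factors of 91: 7, 13. Count integers ≤ 80 divisible by none of them.
By inclusion–exclusion: 80 − ⌊80/7⌋ − ⌊80/13⌋ + ⌊80/91⌋ = 63.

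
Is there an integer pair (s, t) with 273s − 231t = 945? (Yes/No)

Yes

gcd(273, 231): 273 = 1·231 + 42; 231 = 5·42 + 21; 42 = 2·21 + 0 → 21
21 divides 945, so a solution exists.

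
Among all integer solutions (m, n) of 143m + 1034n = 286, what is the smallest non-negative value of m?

Euclid: 1034 = 7·143 + 33; 143 = 4·33 + 11; 33 = 3·11 + 0 → gcd = 11; 286 = 11·26.
Back-substitution yields 143·(29) + 1034·(-4) = 11, so one solution is m = 29·26 = 754, n = -4·26 = -104.
Solutions in m differ by 1034/11 = 94; the one in [0, 94) is 754 mod 94 = 2.

2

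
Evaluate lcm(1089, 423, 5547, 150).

1089 = 3² · 11²; 423 = 3² · 47; 5547 = 3 · 43²; 150 = 2 · 3 · 5²
lcm takes max exponent of each prime: 2 · 3² · 5² · 11² · 43² · 47 = 4731868350

4731868350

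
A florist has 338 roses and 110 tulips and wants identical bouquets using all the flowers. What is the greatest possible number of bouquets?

2

338 = 2 · 13²
110 = 2 · 5 · 11
Common: 2 = 2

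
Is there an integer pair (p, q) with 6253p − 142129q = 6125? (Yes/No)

gcd(6253, 142129): 142129 = 22·6253 + 4563; 6253 = 1·4563 + 1690; 4563 = 2·1690 + 1183; 1690 = 1·1183 + 507; 1183 = 2·507 + 169; 507 = 3·169 + 0 → 169
169 does not divide 6125, so a solution does not exist.

No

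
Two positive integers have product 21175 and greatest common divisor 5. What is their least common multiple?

4235

gcd·lcm = product, so lcm = 21175/5 = 4235.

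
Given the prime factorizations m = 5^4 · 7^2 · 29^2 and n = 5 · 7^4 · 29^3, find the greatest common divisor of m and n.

206045

min exponent per shared prime: 5 · 7^2 · 29^2 = 206045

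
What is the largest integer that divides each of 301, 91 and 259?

7

gcd(301, 91): 301 = 3·91 + 28; 91 = 3·28 + 7; 28 = 4·7 + 0 → 7
gcd(7, 259): 259 = 37·7 + 0 → 7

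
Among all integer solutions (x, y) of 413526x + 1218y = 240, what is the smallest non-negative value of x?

16

gcd(413526, 1218) = 6 (Euclid: 413526 = 339·1218 + 624; 1218 = 1·624 + 594; 624 = 1·594 + 30; 594 = 19·30 + 24; 30 = 1·24 + 6; 24 = 4·6 + 0), and 6 | 240.
Extended Euclid: 413526·(41) + 1218·(-13920) = 6. Scale by 40: x₀ = 1640.
General solution x = x₀ + 203t; reducing mod 203 gives x = 16 (and y = -5432).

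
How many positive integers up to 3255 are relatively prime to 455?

2060

Prime factors of 455: 5, 7, 13. Count integers ≤ 3255 divisible by none of them.
By inclusion–exclusion: 3255 − ⌊3255/5⌋ − ⌊3255/7⌋ − ⌊3255/13⌋ + ⌊3255/35⌋ + ⌊3255/65⌋ + ⌊3255/91⌋ − ⌊3255/455⌋ = 2060.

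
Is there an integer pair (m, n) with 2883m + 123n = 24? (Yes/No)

gcd(2883, 123): 2883 = 23·123 + 54; 123 = 2·54 + 15; 54 = 3·15 + 9; 15 = 1·9 + 6; 9 = 1·6 + 3; 6 = 2·3 + 0 → 3
3 divides 24, so a solution exists.

Yes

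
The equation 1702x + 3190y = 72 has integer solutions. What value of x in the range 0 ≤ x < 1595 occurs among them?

746

Euclid: 3190 = 1·1702 + 1488; 1702 = 1·1488 + 214; 1488 = 6·214 + 204; 214 = 1·204 + 10; 204 = 20·10 + 4; 10 = 2·4 + 2; 4 = 2·2 + 0 → gcd = 2; 72 = 2·36.
Back-substitution yields 1702·(641) + 3190·(-342) = 2, so one solution is x = 641·36 = 23076, y = -342·36 = -12312.
Solutions in x differ by 3190/2 = 1595; the one in [0, 1595) is 23076 mod 1595 = 746.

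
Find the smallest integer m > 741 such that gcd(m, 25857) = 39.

Multiples of 39 above 741: 39·20, 39·21, … . Need the cofactor coprime to 25857/39 = 663.
Checking s = 20, 21, … the first with gcd(s, 663) = 1 is s = 20, giving 780.

780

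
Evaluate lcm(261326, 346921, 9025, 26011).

261326 = 2 · 13 · 19 · 23²; 346921 = 19² · 31²; 9025 = 5² · 19²; 26011 = 19 · 37²
lcm takes max exponent of each prime: 2 · 5² · 13 · 19² · 23² · 31² · 37² = 163306347828650

163306347828650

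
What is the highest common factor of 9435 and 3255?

9435 = 3 · 5 · 17 · 37
3255 = 3 · 5 · 7 · 31
Common: 3 · 5 = 15

15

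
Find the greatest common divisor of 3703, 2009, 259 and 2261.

7

3703 = 7 · 23²; 2009 = 7² · 41; 259 = 7 · 37; 2261 = 7 · 17 · 19
gcd takes min exponent of each prime: 7 = 7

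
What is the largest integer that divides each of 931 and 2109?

931 = 7² · 19
2109 = 3 · 19 · 37
Common: 19 = 19

19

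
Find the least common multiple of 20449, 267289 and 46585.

20449 = 11² · 13²; 267289 = 11² · 47²; 46585 = 5 · 7 · 11³
lcm takes max exponent of each prime: 5 · 7 · 11³ · 13² · 47² = 17391158785

17391158785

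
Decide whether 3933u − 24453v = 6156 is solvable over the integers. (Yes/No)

Yes

gcd(3933, 24453): 24453 = 6·3933 + 855; 3933 = 4·855 + 513; 855 = 1·513 + 342; 513 = 1·342 + 171; 342 = 2·171 + 0 → 171
171 divides 6156, so a solution exists.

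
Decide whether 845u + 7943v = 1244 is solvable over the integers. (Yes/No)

No

By Bézout, 845u + 7943v = 1244 has integer solutions iff gcd(845, 7943) | 1244.
Euclid: 7943 = 9·845 + 338; 845 = 2·338 + 169; 338 = 2·169 + 0. gcd = 169; 1244 mod 169 = 61. No.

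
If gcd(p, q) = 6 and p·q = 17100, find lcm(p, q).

For any two positive integers, gcd × lcm equals their product. Hence lcm = 17100 / 6 = 2850.

2850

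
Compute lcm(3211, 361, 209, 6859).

lcm(3211, 361) = 3211·361/gcd = 1159171/19 = 61009
lcm(61009, 209) = 61009·209/gcd = 12750881/19 = 671099
lcm(671099, 6859) = 671099·6859/gcd = 4603068041/361 = 12750881

12750881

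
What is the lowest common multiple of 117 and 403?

gcd first: 403 = 3·117 + 52; 117 = 2·52 + 13; 52 = 4·13 + 0 → gcd = 13
lcm = 117·403/gcd = 47151/13 = 3627

3627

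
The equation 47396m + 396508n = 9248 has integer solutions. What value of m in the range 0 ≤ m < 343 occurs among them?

gcd(47396, 396508) = 1156 (Euclid: 396508 = 8·47396 + 17340; 47396 = 2·17340 + 12716; 17340 = 1·12716 + 4624; 12716 = 2·4624 + 3468; 4624 = 1·3468 + 1156; 3468 = 3·1156 + 0), and 1156 | 9248.
Extended Euclid: 47396·(-92) + 396508·(11) = 1156. Scale by 8: m₀ = -736.
General solution m = m₀ + 343t; reducing mod 343 gives m = 293 (and n = -35).

293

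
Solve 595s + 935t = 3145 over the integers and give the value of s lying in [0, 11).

10

Reduce mod 935: 595s ≡ 3145 (mod 935). With g = gcd(595, 935) = 85 dividing 3145, divide through: 7s ≡ 37 (mod 11).
Since gcd(7, 11) = 1, s ≡ 37·(7)⁻¹ ≡ 10 (mod 11). Smallest non-negative: 10.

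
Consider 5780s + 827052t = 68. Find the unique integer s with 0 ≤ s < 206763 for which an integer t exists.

201898

Reduce mod 827052: 5780s ≡ 68 (mod 827052). With g = gcd(5780, 827052) = 4 dividing 68, divide through: 1445s ≡ 17 (mod 206763).
Since gcd(1445, 206763) = 1, s ≡ 17·(1445)⁻¹ ≡ 201898 (mod 206763). Smallest non-negative: 201898.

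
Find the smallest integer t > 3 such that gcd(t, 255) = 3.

255 = 3·85. Any t with gcd(t, 255) = 3 is a multiple of 3, say 3s, with s coprime to 85.
Need s > 3/3, so s ≥ 2. First s ≥ 2 with gcd(s, 85) = 1 is s = 2. Thus t = 3·2 = 6.

6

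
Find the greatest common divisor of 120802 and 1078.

120802 = 2 · 11 · 17² · 19
1078 = 2 · 7² · 11
Common: 2 · 11 = 22

22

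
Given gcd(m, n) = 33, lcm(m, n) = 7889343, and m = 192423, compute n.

1353

m·n = gcd·lcm = 33·7889343 = 260348319, so n = 260348319/192423 = 1353.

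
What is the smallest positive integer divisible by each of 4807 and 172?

gcd first: 4807 = 27·172 + 163; 172 = 1·163 + 9; 163 = 18·9 + 1; 9 = 9·1 + 0 → gcd = 1
lcm = 4807·172/gcd = 826804/1 = 826804

826804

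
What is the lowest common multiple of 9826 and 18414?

90467982

gcd first: 18414 = 1·9826 + 8588; 9826 = 1·8588 + 1238; 8588 = 6·1238 + 1160; 1238 = 1·1160 + 78; 1160 = 14·78 + 68; 78 = 1·68 + 10; 68 = 6·10 + 8; 10 = 1·8 + 2; 8 = 4·2 + 0 → gcd = 2
lcm = 9826·18414/gcd = 180935964/2 = 90467982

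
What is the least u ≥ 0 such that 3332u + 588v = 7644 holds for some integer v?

0

Euclid: 3332 = 5·588 + 392; 588 = 1·392 + 196; 392 = 2·196 + 0 → gcd = 196; 7644 = 196·39.
Back-substitution yields 3332·(-1) + 588·(6) = 196, so one solution is u = -1·39 = -39, v = 6·39 = 234.
Solutions in u differ by 588/196 = 3; the one in [0, 3) is -39 mod 3 = 0.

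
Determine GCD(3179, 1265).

11

Euclid: 3179 = 2·1265 + 649; 1265 = 1·649 + 616; 649 = 1·616 + 33; 616 = 18·33 + 22; 33 = 1·22 + 11; 22 = 2·11 + 0. Last nonzero remainder: 11.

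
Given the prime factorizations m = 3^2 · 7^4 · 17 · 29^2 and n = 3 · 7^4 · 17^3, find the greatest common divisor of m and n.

122451

min exponent per shared prime: 3 · 7^4 · 17 = 122451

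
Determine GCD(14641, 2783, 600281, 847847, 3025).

121

gcd(14641, 2783): 14641 = 5·2783 + 726; 2783 = 3·726 + 605; 726 = 1·605 + 121; 605 = 5·121 + 0 → 121
gcd(121, 600281): 600281 = 4961·121 + 0 → 121
gcd(121, 847847): 847847 = 7007·121 + 0 → 121
gcd(121, 3025): 3025 = 25·121 + 0 → 121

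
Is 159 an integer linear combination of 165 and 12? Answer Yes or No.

By Bézout, 165m − 12n = 159 has integer solutions iff gcd(165, 12) | 159.
Euclid: 165 = 13·12 + 9; 12 = 1·9 + 3; 9 = 3·3 + 0. gcd = 3; 159 mod 3 = 0. Yes.

Yes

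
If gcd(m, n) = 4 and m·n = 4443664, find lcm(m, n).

1110916

gcd·lcm = product, so lcm = 4443664/4 = 1110916.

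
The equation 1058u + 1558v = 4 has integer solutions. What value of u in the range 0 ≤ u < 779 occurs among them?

430

Reduce mod 1558: 1058u ≡ 4 (mod 1558). With g = gcd(1058, 1558) = 2 dividing 4, divide through: 529u ≡ 2 (mod 779).
Since gcd(529, 779) = 1, u ≡ 2·(529)⁻¹ ≡ 430 (mod 779). Smallest non-negative: 430.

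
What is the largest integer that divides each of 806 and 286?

Euclid: 806 = 2·286 + 234; 286 = 1·234 + 52; 234 = 4·52 + 26; 52 = 2·26 + 0. Last nonzero remainder: 26.

26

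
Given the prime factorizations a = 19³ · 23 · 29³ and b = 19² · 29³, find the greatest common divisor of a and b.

8804429

min exponent per shared prime: 19² · 29³ = 8804429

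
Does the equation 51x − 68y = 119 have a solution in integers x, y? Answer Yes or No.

gcd(51, 68): 68 = 1·51 + 17; 51 = 3·17 + 0 → 17
17 divides 119, so a solution exists.

Yes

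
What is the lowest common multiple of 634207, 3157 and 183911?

174762715127

634207 = 7³ · 43²; 3157 = 7 · 11 · 41; 183911 = 7 · 13 · 43 · 47
lcm takes max exponent of each prime: 7³ · 11 · 13 · 41 · 43² · 47 = 174762715127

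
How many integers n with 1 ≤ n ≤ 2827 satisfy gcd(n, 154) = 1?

1101

Prime factors of 154: 2, 7, 11. Count integers ≤ 2827 divisible by none of them.
By inclusion–exclusion: 2827 − ⌊2827/2⌋ − ⌊2827/7⌋ − ⌊2827/11⌋ + ⌊2827/14⌋ + ⌊2827/22⌋ + ⌊2827/77⌋ − ⌊2827/154⌋ = 1101.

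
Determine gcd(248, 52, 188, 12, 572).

gcd(248, 52): 248 = 4·52 + 40; 52 = 1·40 + 12; 40 = 3·12 + 4; 12 = 3·4 + 0 → 4
gcd(4, 188): 188 = 47·4 + 0 → 4
gcd(4, 12): 12 = 3·4 + 0 → 4
gcd(4, 572): 572 = 143·4 + 0 → 4

4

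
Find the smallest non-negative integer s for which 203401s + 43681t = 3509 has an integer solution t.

189

gcd(203401, 43681) = 121 (Euclid: 203401 = 4·43681 + 28677; 43681 = 1·28677 + 15004; 28677 = 1·15004 + 13673; 15004 = 1·13673 + 1331; 13673 = 10·1331 + 363; 1331 = 3·363 + 242; 363 = 1·242 + 121; 242 = 2·121 + 0), and 121 | 3509.
Extended Euclid: 203401·(131) + 43681·(-610) = 121. Scale by 29: s₀ = 3799.
General solution s = s₀ + 361k; reducing mod 361 gives s = 189 (and t = -880).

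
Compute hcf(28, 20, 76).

gcd(28, 20): 28 = 1·20 + 8; 20 = 2·8 + 4; 8 = 2·4 + 0 → 4
gcd(4, 76): 76 = 19·4 + 0 → 4

4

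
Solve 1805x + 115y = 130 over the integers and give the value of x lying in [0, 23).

gcd(1805, 115) = 5 (Euclid: 1805 = 15·115 + 80; 115 = 1·80 + 35; 80 = 2·35 + 10; 35 = 3·10 + 5; 10 = 2·5 + 0), and 5 | 130.
Extended Euclid: 1805·(-10) + 115·(157) = 5. Scale by 26: x₀ = -260.
General solution x = x₀ + 23t; reducing mod 23 gives x = 16 (and y = -250).

16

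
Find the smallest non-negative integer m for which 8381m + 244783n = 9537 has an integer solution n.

gcd(8381, 244783) = 289 (Euclid: 244783 = 29·8381 + 1734; 8381 = 4·1734 + 1445; 1734 = 1·1445 + 289; 1445 = 5·289 + 0), and 289 | 9537.
Extended Euclid: 8381·(-146) + 244783·(5) = 289. Scale by 33: m₀ = -4818.
General solution m = m₀ + 847t; reducing mod 847 gives m = 264 (and n = -9).

264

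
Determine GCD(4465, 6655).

5

Euclid: 6655 = 1·4465 + 2190; 4465 = 2·2190 + 85; 2190 = 25·85 + 65; 85 = 1·65 + 20; 65 = 3·20 + 5; 20 = 4·5 + 0. Last nonzero remainder: 5.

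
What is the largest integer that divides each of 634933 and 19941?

Euclid: 634933 = 31·19941 + 16762; 19941 = 1·16762 + 3179; 16762 = 5·3179 + 867; 3179 = 3·867 + 578; 867 = 1·578 + 289; 578 = 2·289 + 0. Last nonzero remainder: 289.

289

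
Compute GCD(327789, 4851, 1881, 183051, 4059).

gcd(327789, 4851): 327789 = 67·4851 + 2772; 4851 = 1·2772 + 2079; 2772 = 1·2079 + 693; 2079 = 3·693 + 0 → 693
gcd(693, 1881): 1881 = 2·693 + 495; 693 = 1·495 + 198; 495 = 2·198 + 99; 198 = 2·99 + 0 → 99
gcd(99, 183051): 183051 = 1849·99 + 0 → 99
gcd(99, 4059): 4059 = 41·99 + 0 → 99

99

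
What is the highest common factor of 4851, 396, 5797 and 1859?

11

4851 = 3² · 7² · 11; 396 = 2² · 3² · 11; 5797 = 11 · 17 · 31; 1859 = 11 · 13²
gcd takes min exponent of each prime: 11 = 11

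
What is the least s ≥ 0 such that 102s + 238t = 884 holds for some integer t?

4

Euclid: 238 = 2·102 + 34; 102 = 3·34 + 0 → gcd = 34; 884 = 34·26.
Back-substitution yields 102·(-2) + 238·(1) = 34, so one solution is s = -2·26 = -52, t = 1·26 = 26.
Solutions in s differ by 238/34 = 7; the one in [0, 7) is -52 mod 7 = 4.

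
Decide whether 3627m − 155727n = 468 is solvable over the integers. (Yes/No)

Yes

gcd(3627, 155727): 155727 = 42·3627 + 3393; 3627 = 1·3393 + 234; 3393 = 14·234 + 117; 234 = 2·117 + 0 → 117
117 divides 468, so a solution exists.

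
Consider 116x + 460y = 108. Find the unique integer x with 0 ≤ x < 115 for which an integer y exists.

gcd(116, 460) = 4 (Euclid: 460 = 3·116 + 112; 116 = 1·112 + 4; 112 = 28·4 + 0), and 4 | 108.
Extended Euclid: 116·(4) + 460·(-1) = 4. Scale by 27: x₀ = 108.
General solution x = x₀ + 115t; reducing mod 115 gives x = 108 (and y = -27).

108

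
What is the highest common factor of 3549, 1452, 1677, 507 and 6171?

3549 = 3 · 7 · 13²; 1452 = 2² · 3 · 11²; 1677 = 3 · 13 · 43; 507 = 3 · 13²; 6171 = 3 · 11² · 17
gcd takes min exponent of each prime: 3 = 3

3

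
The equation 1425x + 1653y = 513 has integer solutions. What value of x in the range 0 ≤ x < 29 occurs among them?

5

Euclid: 1653 = 1·1425 + 228; 1425 = 6·228 + 57; 228 = 4·57 + 0 → gcd = 57; 513 = 57·9.
Back-substitution yields 1425·(7) + 1653·(-6) = 57, so one solution is x = 7·9 = 63, y = -6·9 = -54.
Solutions in x differ by 1653/57 = 29; the one in [0, 29) is 63 mod 29 = 5.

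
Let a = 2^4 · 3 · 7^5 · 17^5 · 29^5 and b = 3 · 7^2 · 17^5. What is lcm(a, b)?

23494490632754028048

max exponent per prime: 2^4 · 3 · 7^5 · 17^5 · 29^5 = 23494490632754028048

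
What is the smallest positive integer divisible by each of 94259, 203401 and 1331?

94259 = 11² · 19 · 41; 203401 = 11² · 41²; 1331 = 11³
lcm takes max exponent of each prime: 11³ · 19 · 41² = 42510809

42510809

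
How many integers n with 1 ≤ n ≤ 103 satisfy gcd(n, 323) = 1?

92

Prime factors of 323: 17, 19. Count integers ≤ 103 divisible by none of them.
By inclusion–exclusion: 103 − ⌊103/17⌋ − ⌊103/19⌋ + ⌊103/323⌋ = 92.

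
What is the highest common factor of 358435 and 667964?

209

Euclid: 667964 = 1·358435 + 309529; 358435 = 1·309529 + 48906; 309529 = 6·48906 + 16093; 48906 = 3·16093 + 627; 16093 = 25·627 + 418; 627 = 1·418 + 209; 418 = 2·209 + 0. Last nonzero remainder: 209.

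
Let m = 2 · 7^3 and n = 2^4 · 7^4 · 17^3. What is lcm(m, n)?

max exponent per prime: 2^4 · 7^4 · 17^3 = 188737808

188737808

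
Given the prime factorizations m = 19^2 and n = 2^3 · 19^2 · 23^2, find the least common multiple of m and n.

1527752

max exponent per prime: 2^3 · 19^2 · 23^2 = 1527752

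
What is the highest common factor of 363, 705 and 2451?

3

gcd(363, 705): 705 = 1·363 + 342; 363 = 1·342 + 21; 342 = 16·21 + 6; 21 = 3·6 + 3; 6 = 2·3 + 0 → 3
gcd(3, 2451): 2451 = 817·3 + 0 → 3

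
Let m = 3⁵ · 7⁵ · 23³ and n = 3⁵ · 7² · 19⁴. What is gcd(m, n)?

min exponent per shared prime: 3⁵ · 7² = 11907

11907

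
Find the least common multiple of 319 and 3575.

103675

319 = 11 · 29; 3575 = 5² · 11 · 13
max exponents: 5² · 11 · 13 · 29 = 103675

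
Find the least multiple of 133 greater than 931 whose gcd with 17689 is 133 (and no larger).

1064

17689 = 133·133. Any t with gcd(t, 17689) = 133 is a multiple of 133, say 133s, with s coprime to 133.
Need s > 931/133, so s ≥ 8. First s ≥ 8 with gcd(s, 133) = 1 is s = 8. Thus t = 133·8 = 1064.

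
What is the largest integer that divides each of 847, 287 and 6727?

7

gcd(847, 287): 847 = 2·287 + 273; 287 = 1·273 + 14; 273 = 19·14 + 7; 14 = 2·7 + 0 → 7
gcd(7, 6727): 6727 = 961·7 + 0 → 7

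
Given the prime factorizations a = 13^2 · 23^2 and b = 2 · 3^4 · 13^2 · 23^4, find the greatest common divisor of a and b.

min exponent per shared prime: 13^2 · 23^2 = 89401

89401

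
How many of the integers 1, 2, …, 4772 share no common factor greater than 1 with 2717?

3794

Prime factors of 2717: 11, 13, 19. Count integers ≤ 4772 divisible by none of them.
By inclusion–exclusion: 4772 − ⌊4772/11⌋ − ⌊4772/13⌋ − ⌊4772/19⌋ + ⌊4772/143⌋ + ⌊4772/209⌋ + ⌊4772/247⌋ − ⌊4772/2717⌋ = 3794.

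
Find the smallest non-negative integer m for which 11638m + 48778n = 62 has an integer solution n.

gcd(11638, 48778) = 2 (Euclid: 48778 = 4·11638 + 2226; 11638 = 5·2226 + 508; 2226 = 4·508 + 194; 508 = 2·194 + 120; 194 = 1·120 + 74; 120 = 1·74 + 46; 74 = 1·46 + 28; 46 = 1·28 + 18; 28 = 1·18 + 10; 18 = 1·10 + 8; 10 = 1·8 + 2; 8 = 4·2 + 0), and 2 | 62.
Extended Euclid: 11638·(-5281) + 48778·(1260) = 2. Scale by 31: m₀ = -163711.
General solution m = m₀ + 24389t; reducing mod 24389 gives m = 7012 (and n = -1673).

7012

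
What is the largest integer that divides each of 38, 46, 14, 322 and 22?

gcd(38, 46): 46 = 1·38 + 8; 38 = 4·8 + 6; 8 = 1·6 + 2; 6 = 3·2 + 0 → 2
gcd(2, 14): 14 = 7·2 + 0 → 2
gcd(2, 322): 322 = 161·2 + 0 → 2
gcd(2, 22): 22 = 11·2 + 0 → 2

2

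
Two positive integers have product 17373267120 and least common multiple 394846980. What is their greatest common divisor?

44

From gcd × lcm = pq: gcd = 17373267120 / 394846980 = 44.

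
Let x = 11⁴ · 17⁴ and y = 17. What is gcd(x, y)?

17

min exponent per shared prime: 17 = 17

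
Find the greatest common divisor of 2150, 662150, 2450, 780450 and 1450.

2150 = 2 · 5² · 43; 662150 = 2 · 5² · 17 · 19 · 41; 2450 = 2 · 5² · 7²; 780450 = 2 · 3 · 5² · 11² · 43; 1450 = 2 · 5² · 29
gcd takes min exponent of each prime: 2 · 5² = 50

50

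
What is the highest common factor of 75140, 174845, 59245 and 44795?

75140 = 2² · 5 · 13 · 17²; 174845 = 5 · 11² · 17²; 59245 = 5 · 17² · 41; 44795 = 5 · 17² · 31
gcd takes min exponent of each prime: 5 · 17² = 1445

1445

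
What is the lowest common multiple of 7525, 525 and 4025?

519225

7525 = 5² · 7 · 43; 525 = 3 · 5² · 7; 4025 = 5² · 7 · 23
lcm takes max exponent of each prime: 3 · 5² · 7 · 23 · 43 = 519225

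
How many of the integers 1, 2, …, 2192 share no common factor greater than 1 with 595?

595 = 5·7·17. Inclusion–exclusion on these primes:
2192 − ⌊2192/5⌋ − ⌊2192/7⌋ − ⌊2192/17⌋ + ⌊2192/35⌋ + ⌊2192/85⌋ + ⌊2192/119⌋ − ⌊2192/595⌋ = 1415

1415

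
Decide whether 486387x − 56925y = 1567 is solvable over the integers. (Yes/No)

gcd(486387, 56925): 486387 = 8·56925 + 30987; 56925 = 1·30987 + 25938; 30987 = 1·25938 + 5049; 25938 = 5·5049 + 693; 5049 = 7·693 + 198; 693 = 3·198 + 99; 198 = 2·99 + 0 → 99
99 does not divide 1567, so a solution does not exist.

No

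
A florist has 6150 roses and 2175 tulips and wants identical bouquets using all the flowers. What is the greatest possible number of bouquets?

Euclid: 6150 = 2·2175 + 1800; 2175 = 1·1800 + 375; 1800 = 4·375 + 300; 375 = 1·300 + 75; 300 = 4·75 + 0. Last nonzero remainder: 75.

75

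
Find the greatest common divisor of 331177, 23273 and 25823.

17

gcd(331177, 23273): 331177 = 14·23273 + 5355; 23273 = 4·5355 + 1853; 5355 = 2·1853 + 1649; 1853 = 1·1649 + 204; 1649 = 8·204 + 17; 204 = 12·17 + 0 → 17
gcd(17, 25823): 25823 = 1519·17 + 0 → 17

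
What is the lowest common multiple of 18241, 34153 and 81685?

176084842045

lcm(18241, 34153) = 18241·34153/gcd = 622984873/17 = 36646169
lcm(36646169, 81685) = 36646169·81685/gcd = 2993442314765/17 = 176084842045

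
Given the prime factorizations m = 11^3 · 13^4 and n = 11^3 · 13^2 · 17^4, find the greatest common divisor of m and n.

224939

min exponent per shared prime: 11^3 · 13^2 = 224939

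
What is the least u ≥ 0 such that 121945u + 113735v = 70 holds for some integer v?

8118

Reduce mod 113735: 121945u ≡ 70 (mod 113735). With g = gcd(121945, 113735) = 5 dividing 70, divide through: 24389u ≡ 14 (mod 22747).
Since gcd(24389, 22747) = 1, u ≡ 14·(24389)⁻¹ ≡ 8118 (mod 22747). Smallest non-negative: 8118.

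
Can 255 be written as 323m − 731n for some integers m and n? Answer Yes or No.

By Bézout, 323m − 731n = 255 has integer solutions iff gcd(323, 731) | 255.
Euclid: 731 = 2·323 + 85; 323 = 3·85 + 68; 85 = 1·68 + 17; 68 = 4·17 + 0. gcd = 17; 255 mod 17 = 0. Yes.

Yes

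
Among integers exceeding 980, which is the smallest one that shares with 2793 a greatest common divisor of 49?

gcd(m, 2793) = 49 forces 49 | m; write m = 49s. Then gcd(49s, 49·57) = 49·gcd(s, 57), so need gcd(s, 57) = 1.
49s > 980 gives s ≥ 21. The least s ≥ 21 coprime to 57 is 22, so m = 49·22 = 1078.

1078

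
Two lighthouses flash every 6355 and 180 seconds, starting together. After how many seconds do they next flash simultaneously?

228780

gcd first: 6355 = 35·180 + 55; 180 = 3·55 + 15; 55 = 3·15 + 10; 15 = 1·10 + 5; 10 = 2·5 + 0 → gcd = 5
lcm = 6355·180/gcd = 1143900/5 = 228780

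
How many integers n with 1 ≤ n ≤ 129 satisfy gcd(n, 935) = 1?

Prime factors of 935: 5, 11, 17. Count integers ≤ 129 divisible by none of them.
By inclusion–exclusion: 129 − ⌊129/5⌋ − ⌊129/11⌋ − ⌊129/17⌋ + ⌊129/55⌋ + ⌊129/85⌋ + ⌊129/187⌋ − ⌊129/935⌋ = 89.

89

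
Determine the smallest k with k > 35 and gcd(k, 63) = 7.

63 = 7·9. Any k with gcd(k, 63) = 7 is a multiple of 7, say 7s, with s coprime to 9.
Need s > 35/7, so s ≥ 6. First s ≥ 6 with gcd(s, 9) = 1 is s = 7. Thus k = 7·7 = 49.

49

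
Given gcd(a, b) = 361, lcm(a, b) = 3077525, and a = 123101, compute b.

a·b = gcd·lcm = 361·3077525 = 1110986525, so b = 1110986525/123101 = 9025.

9025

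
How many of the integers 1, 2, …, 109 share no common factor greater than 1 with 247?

96

Prime factors of 247: 13, 19. Count integers ≤ 109 divisible by none of them.
By inclusion–exclusion: 109 − ⌊109/13⌋ − ⌊109/19⌋ + ⌊109/247⌋ = 96.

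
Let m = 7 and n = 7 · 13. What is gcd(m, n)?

7

min exponent per shared prime: 7 = 7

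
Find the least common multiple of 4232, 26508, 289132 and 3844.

4232 = 2³ · 23²; 26508 = 2² · 3 · 47²; 289132 = 2² · 41² · 43; 3844 = 2² · 31²
lcm takes max exponent of each prime: 2³ · 3 · 23² · 31² · 41² · 43 · 47² = 1948149073613832

1948149073613832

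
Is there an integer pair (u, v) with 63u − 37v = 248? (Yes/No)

By Bézout, 63u − 37v = 248 has integer solutions iff gcd(63, 37) | 248.
Euclid: 63 = 1·37 + 26; 37 = 1·26 + 11; 26 = 2·11 + 4; 11 = 2·4 + 3; 4 = 1·3 + 1; 3 = 3·1 + 0. gcd = 1; 248 mod 1 = 0. Yes.

Yes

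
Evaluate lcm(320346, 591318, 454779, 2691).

320346 = 2 · 3² · 13 · 37²; 591318 = 2 · 3² · 7 · 13 · 19²; 454779 = 3² · 13³ · 23; 2691 = 3² · 13 · 23
lcm takes max exponent of each prime: 2 · 3² · 7 · 13³ · 19² · 23 · 37² = 3146582247354

3146582247354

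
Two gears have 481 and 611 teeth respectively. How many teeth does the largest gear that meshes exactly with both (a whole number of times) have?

Euclid: 611 = 1·481 + 130; 481 = 3·130 + 91; 130 = 1·91 + 39; 91 = 2·39 + 13; 39 = 3·13 + 0. Last nonzero remainder: 13.

13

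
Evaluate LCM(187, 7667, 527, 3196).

lcm(187, 7667) = 187·7667/gcd = 1433729/187 = 7667
lcm(7667, 527) = 7667·527/gcd = 4040509/17 = 237677
lcm(237677, 3196) = 237677·3196/gcd = 759615692/17 = 44683276

44683276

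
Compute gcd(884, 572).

52

884 = 2² · 13 · 17
572 = 2² · 11 · 13
Common: 2² · 13 = 52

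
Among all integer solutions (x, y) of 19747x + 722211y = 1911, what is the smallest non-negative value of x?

gcd(19747, 722211) = 49 (Euclid: 722211 = 36·19747 + 11319; 19747 = 1·11319 + 8428; 11319 = 1·8428 + 2891; 8428 = 2·2891 + 2646; 2891 = 1·2646 + 245; 2646 = 10·245 + 196; 245 = 1·196 + 49; 196 = 4·49 + 0), and 49 | 1911.
Extended Euclid: 19747·(-2999) + 722211·(82) = 49. Scale by 39: x₀ = -116961.
General solution x = x₀ + 14739t; reducing mod 14739 gives x = 951 (and y = -26).

951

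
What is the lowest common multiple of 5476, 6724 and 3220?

7410150580

5476 = 2² · 37²; 6724 = 2² · 41²; 3220 = 2² · 5 · 7 · 23
lcm takes max exponent of each prime: 2² · 5 · 7 · 23 · 37² · 41² = 7410150580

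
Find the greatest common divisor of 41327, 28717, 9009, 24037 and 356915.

13

41327 = 11 · 13 · 17²; 28717 = 13 · 47²; 9009 = 3² · 7 · 11 · 13; 24037 = 13 · 43²; 356915 = 5 · 13 · 17² · 19
gcd takes min exponent of each prime: 13 = 13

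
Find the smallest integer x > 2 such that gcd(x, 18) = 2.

4

Multiples of 2 above 2: 2·2, 2·3, … . Need the cofactor coprime to 18/2 = 9.
Checking s = 2, 3, … the first with gcd(s, 9) = 1 is s = 2, giving 4.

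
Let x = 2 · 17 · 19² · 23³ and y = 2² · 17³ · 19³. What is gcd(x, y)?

min exponent per shared prime: 2 · 17 · 19² = 12274

12274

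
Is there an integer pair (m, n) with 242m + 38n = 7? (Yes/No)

By Bézout, 242m + 38n = 7 has integer solutions iff gcd(242, 38) | 7.
Euclid: 242 = 6·38 + 14; 38 = 2·14 + 10; 14 = 1·10 + 4; 10 = 2·4 + 2; 4 = 2·2 + 0. gcd = 2; 7 mod 2 = 1. No.

No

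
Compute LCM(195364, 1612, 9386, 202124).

653709238676

195364 = 2² · 13² · 17²; 1612 = 2² · 13 · 31; 9386 = 2 · 13 · 19²; 202124 = 2² · 13³ · 23
lcm takes max exponent of each prime: 2² · 13³ · 17² · 19² · 23 · 31 = 653709238676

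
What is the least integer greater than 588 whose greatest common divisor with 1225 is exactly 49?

637

1225 = 49·25. Any m with gcd(m, 1225) = 49 is a multiple of 49, say 49s, with s coprime to 25.
Need s > 588/49, so s ≥ 13. First s ≥ 13 with gcd(s, 25) = 1 is s = 13. Thus m = 49·13 = 637.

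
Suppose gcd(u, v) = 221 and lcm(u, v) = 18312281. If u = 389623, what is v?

Using uv = gcd(u,v)·lcm(u,v) = 221·18312281 = 4047014101, we get v = 4047014101/389623 = 10387.

10387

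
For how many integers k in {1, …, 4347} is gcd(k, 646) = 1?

646 = 2·17·19. Inclusion–exclusion on these primes:
4347 − ⌊4347/2⌋ − ⌊4347/17⌋ − ⌊4347/19⌋ + ⌊4347/34⌋ + ⌊4347/38⌋ + ⌊4347/323⌋ − ⌊4347/646⌋ = 1939

1939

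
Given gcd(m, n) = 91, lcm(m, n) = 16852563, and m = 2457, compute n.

624169

Using mn = gcd(m,n)·lcm(m,n) = 91·16852563 = 1533583233, we get n = 1533583233/2457 = 624169.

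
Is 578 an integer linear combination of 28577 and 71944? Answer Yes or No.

Yes

By Bézout, 28577u − 71944v = 578 has integer solutions iff gcd(28577, 71944) | 578.
Euclid: 71944 = 2·28577 + 14790; 28577 = 1·14790 + 13787; 14790 = 1·13787 + 1003; 13787 = 13·1003 + 748; 1003 = 1·748 + 255; 748 = 2·255 + 238; 255 = 1·238 + 17; 238 = 14·17 + 0. gcd = 17; 578 mod 17 = 0. Yes.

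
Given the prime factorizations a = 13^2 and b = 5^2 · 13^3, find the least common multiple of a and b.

54925

max exponent per prime: 5^2 · 13^3 = 54925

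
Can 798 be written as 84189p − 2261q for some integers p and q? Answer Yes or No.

Yes

gcd(84189, 2261): 84189 = 37·2261 + 532; 2261 = 4·532 + 133; 532 = 4·133 + 0 → 133
133 divides 798, so a solution exists.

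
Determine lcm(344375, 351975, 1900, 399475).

344375 = 5⁴ · 19 · 29; 351975 = 3 · 5² · 13 · 19²; 1900 = 2² · 5² · 19; 399475 = 5² · 19 · 29²
lcm takes max exponent of each prime: 2² · 3 · 5⁴ · 13 · 19² · 29² = 29601097500

29601097500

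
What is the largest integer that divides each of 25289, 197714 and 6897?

25289 = 11³ · 19; 197714 = 2 · 11² · 19 · 43; 6897 = 3 · 11² · 19
gcd takes min exponent of each prime: 11² · 19 = 2299

2299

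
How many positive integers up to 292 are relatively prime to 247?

256

Prime factors of 247: 13, 19. Count integers ≤ 292 divisible by none of them.
By inclusion–exclusion: 292 − ⌊292/13⌋ − ⌊292/19⌋ + ⌊292/247⌋ = 256.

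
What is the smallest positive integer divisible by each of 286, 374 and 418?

286 = 2 · 11 · 13; 374 = 2 · 11 · 17; 418 = 2 · 11 · 19
lcm takes max exponent of each prime: 2 · 11 · 13 · 17 · 19 = 92378

92378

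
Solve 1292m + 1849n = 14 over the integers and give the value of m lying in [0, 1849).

Euclid: 1849 = 1·1292 + 557; 1292 = 2·557 + 178; 557 = 3·178 + 23; 178 = 7·23 + 17; 23 = 1·17 + 6; 17 = 2·6 + 5; 6 = 1·5 + 1; 5 = 5·1 + 0 → gcd = 1; 14 = 1·14.
Back-substitution yields 1292·(-322) + 1849·(225) = 1, so one solution is m = -322·14 = -4508, n = 225·14 = 3150.
Solutions in m differ by 1849/1 = 1849; the one in [0, 1849) is -4508 mod 1849 = 1039.

1039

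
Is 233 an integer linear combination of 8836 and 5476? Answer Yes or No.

No

gcd(8836, 5476): 8836 = 1·5476 + 3360; 5476 = 1·3360 + 2116; 3360 = 1·2116 + 1244; 2116 = 1·1244 + 872; 1244 = 1·872 + 372; 872 = 2·372 + 128; 372 = 2·128 + 116; 128 = 1·116 + 12; 116 = 9·12 + 8; 12 = 1·8 + 4; 8 = 2·4 + 0 → 4
4 does not divide 233, so a solution does not exist.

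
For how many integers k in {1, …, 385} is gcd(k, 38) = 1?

183

Prime factors of 38: 2, 19. Count integers ≤ 385 divisible by none of them.
By inclusion–exclusion: 385 − ⌊385/2⌋ − ⌊385/19⌋ + ⌊385/38⌋ = 183.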